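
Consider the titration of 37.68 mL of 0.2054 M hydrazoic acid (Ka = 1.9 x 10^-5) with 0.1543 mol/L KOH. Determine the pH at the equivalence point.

n(HN3) = 0.2054 x 0.03768 = 0.007739 mol; V(KOH) at equivalence = 0.007739/0.1543 = 0.05016 L.
At equivalence all the acid is converted to N3-; total volume = 0.03768 + 0.05016 = 0.08784 L, so [N3-] = 0.007739/0.08784 = 0.08811 M.
Kb = Kw/Ka = 1.0e-14 / 1.9 x 10^-5 = 5.26e-10.
[OH^-] = sqrt(Kb x [N3-]) = sqrt(5.26e-10 x 0.08811) = 6.81e-6 M.
pOH = 5.17, so pH = 14.00 - 5.17 = 8.83.

8.83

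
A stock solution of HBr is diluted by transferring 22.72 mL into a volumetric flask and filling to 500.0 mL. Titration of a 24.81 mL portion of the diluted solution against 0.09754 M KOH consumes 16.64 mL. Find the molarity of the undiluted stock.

1.44 M

n(KOH) = 0.09754 x 0.01664 = 0.001623 mol.
n(HBr) in the aliquot = 0.001623 mol.
[diluted HBr] = 0.001623 / 0.02481 = 0.06542 M.
Dilution factor = 500.0/22.72 = 22.01, so [stock] = 0.06542 x 22.01 = 1.44 M.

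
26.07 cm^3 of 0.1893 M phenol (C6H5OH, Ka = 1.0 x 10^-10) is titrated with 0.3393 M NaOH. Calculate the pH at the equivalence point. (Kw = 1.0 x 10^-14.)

11.54

n(C6H5OH) = 0.1893 x 0.02607 = 0.004935 mol; V(NaOH) at equivalence = 0.004935/0.3393 = 0.01454 L.
At equivalence all the acid is converted to C6H5O-; total volume = 0.02607 + 0.01454 = 0.04061 L, so [C6H5O-] = 0.004935/0.04061 = 0.1215 M.
Kb = Kw/Ka = 1.0e-14 / 1.0 x 10^-10 = 0.000100.
[OH^-] = sqrt(Kb x [C6H5O-]) = sqrt(0.000100 x 0.1215) = 0.00349 M.
pOH = 2.46, so pH = 14.00 - 2.46 = 11.54.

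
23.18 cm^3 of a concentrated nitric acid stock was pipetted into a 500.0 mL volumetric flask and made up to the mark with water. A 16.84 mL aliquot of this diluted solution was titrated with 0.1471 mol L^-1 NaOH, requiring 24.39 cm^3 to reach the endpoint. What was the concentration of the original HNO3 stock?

n(NaOH) = 0.1471 x 0.02439 = 0.003588 mol.
n(HNO3) in the aliquot = 0.003588 mol.
[diluted HNO3] = 0.003588 / 0.01684 = 0.2131 M.
Dilution factor = 500.0/23.18 = 21.57, so [stock] = 0.2131 x 21.57 = 4.60 M.

4.60 M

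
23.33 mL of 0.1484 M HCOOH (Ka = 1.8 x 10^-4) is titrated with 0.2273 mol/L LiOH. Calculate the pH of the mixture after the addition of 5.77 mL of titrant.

3.53

Initial n(HCOOH) = 0.1484 x 0.02333 = 0.003462 mol.
n(LiOH) added = 0.2273 x 0.005770 = 0.001312 mol, converting that many moles of HCOOH to HCOO-.
Remaining n(HCOOH) = 0.002151 mol; n(HCOO-) = 0.001312 mol.
By Henderson-Hasselbalch, pH = pKa + log([A^-]/[HA]) = 3.74 + log(0.001312/0.002151) = 3.74 + (-0.21) = 3.53.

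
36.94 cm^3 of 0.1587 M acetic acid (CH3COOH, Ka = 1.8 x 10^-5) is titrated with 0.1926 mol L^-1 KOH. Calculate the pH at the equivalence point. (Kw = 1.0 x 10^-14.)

8.84

n(CH3COOH) = 0.1587 x 0.03694 = 0.005862 mol; V(KOH) at equivalence = 0.005862/0.1926 = 0.03044 L.
At equivalence all the acid is converted to CH3COO-; total volume = 0.03694 + 0.03044 = 0.06738 L, so [CH3COO-] = 0.005862/0.06738 = 0.08701 M.
Kb = Kw/Ka = 1.0e-14 / 1.8 x 10^-5 = 5.56e-10.
[OH^-] = sqrt(Kb x [CH3COO-]) = sqrt(5.56e-10 x 0.08701) = 6.95e-6 M.
pOH = 5.16, so pH = 14.00 - 5.16 = 8.84.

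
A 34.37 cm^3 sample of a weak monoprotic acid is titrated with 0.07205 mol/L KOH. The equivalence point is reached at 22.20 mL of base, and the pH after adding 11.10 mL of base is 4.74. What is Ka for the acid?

1.8 x 10^-5

11.10 mL is half of the equivalence volume, so this is the half-equivalence point where [HA] = [A^-].
At half-equivalence pH = pKa, so pKa = 4.74.
Ka = 10^(-4.74) = 1.8 x 10^-5.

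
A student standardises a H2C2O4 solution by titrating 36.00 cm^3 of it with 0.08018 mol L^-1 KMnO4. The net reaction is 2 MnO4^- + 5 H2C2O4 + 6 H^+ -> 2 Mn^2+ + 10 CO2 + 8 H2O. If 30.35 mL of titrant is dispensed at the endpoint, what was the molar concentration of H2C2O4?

n(KMnO4) = 0.08018 x 0.03035 = 0.002433 mol.
From the balanced equation, 2 mol KMnO4 reacts with 5 mol H2C2O4, so n(H2C2O4) = 0.002433 x 5/2 = 0.006084 mol.
[H2C2O4] = 0.006084 / 0.03600 L = 0.169 M.

0.169 M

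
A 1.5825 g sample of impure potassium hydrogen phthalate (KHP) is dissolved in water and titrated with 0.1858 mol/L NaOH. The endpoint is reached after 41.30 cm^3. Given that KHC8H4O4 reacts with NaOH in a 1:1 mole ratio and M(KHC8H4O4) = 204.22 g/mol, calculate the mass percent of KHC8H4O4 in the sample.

n(NaOH) = 0.1858 x 0.04130 = 0.007674 mol.
n(KHC8H4O4) = 0.007674 / 1 = 0.007674 mol.
mass of KHC8H4O4 = 0.007674 x 204.22 = 1.567 g.
% purity = 1.567 / 1.5825 x 100 = 99.0%.

99.0%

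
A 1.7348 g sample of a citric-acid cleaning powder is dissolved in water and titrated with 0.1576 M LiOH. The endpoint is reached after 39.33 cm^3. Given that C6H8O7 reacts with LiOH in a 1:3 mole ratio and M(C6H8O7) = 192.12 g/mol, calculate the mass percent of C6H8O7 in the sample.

22.9%

n(LiOH) = 0.1576 x 0.03933 = 0.006198 mol.
n(C6H8O7) = 0.006198 / 3 = 0.002066 mol.
mass of C6H8O7 = 0.002066 x 192.12 = 0.3969 g.
% purity = 0.3969 / 1.7348 x 100 = 22.9%.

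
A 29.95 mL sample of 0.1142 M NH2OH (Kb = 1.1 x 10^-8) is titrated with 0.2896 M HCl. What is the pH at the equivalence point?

n(NH2OH) = 0.1142 x 0.02995 = 0.003420 mol; V(HCl) at equivalence = 0.003420/0.2896 = 0.01181 L.
At equivalence the base is fully converted to NH3OH+; total volume = 0.04176 L, so [NH3OH+] = 0.003420/0.04176 = 0.08190 M.
Ka(NH3OH+) = Kw/Kb = 1.0e-14 / 1.1 x 10^-8 = 9.09e-7.
[H^+] = sqrt(Ka x [NH3OH+]) = sqrt(9.09e-7 x 0.08190) = 0.000273 M.
pH = -log(0.000273) = 3.56.

3.56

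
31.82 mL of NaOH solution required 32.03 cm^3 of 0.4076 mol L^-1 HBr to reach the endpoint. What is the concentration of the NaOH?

n(HBr) delivered = 0.4076 x 0.03203 = 0.01306 mol.
For a 1:1 reaction, n(NaOH) = 0.01306 mol.
[NaOH] = 0.01306 mol / 0.03182 L = 0.410 M.

0.410 M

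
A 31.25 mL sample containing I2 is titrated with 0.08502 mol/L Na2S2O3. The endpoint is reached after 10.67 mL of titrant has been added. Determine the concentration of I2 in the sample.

0.0145 M

n(Na2S2O3) = 0.08502 x 0.01067 = 0.0009072 mol.
From the balanced equation, 2 mol Na2S2O3 reacts with 1 mol I2, so n(I2) = 0.0009072 x 1/2 = 0.0004536 mol.
[I2] = 0.0004536 / 0.03125 L = 0.0145 M.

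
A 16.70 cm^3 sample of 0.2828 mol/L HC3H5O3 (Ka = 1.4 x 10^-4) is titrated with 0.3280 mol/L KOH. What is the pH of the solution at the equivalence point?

8.52

n(HC3H5O3) = 0.2828 x 0.01670 = 0.004723 mol; V(KOH) at equivalence = 0.004723/0.3280 = 0.01440 L.
At equivalence all the acid is converted to C3H5O3-; total volume = 0.01670 + 0.01440 = 0.03110 L, so [C3H5O3-] = 0.004723/0.03110 = 0.1519 M.
Kb = Kw/Ka = 1.0e-14 / 1.4 x 10^-4 = 7.14e-11.
[OH^-] = sqrt(Kb x [C3H5O3-]) = sqrt(7.14e-11 x 0.1519) = 3.29e-6 M.
pOH = 5.48, so pH = 14.00 - 5.48 = 8.52.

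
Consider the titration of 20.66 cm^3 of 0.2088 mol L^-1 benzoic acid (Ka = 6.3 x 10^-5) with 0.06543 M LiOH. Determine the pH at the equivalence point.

n(C6H5COOH) = 0.2088 x 0.02066 = 0.004314 mol; V(LiOH) at equivalence = 0.004314/0.06543 = 0.06593 L.
At equivalence all the acid is converted to C6H5COO-; total volume = 0.02066 + 0.06593 = 0.08659 L, so [C6H5COO-] = 0.004314/0.08659 = 0.04982 M.
Kb = Kw/Ka = 1.0e-14 / 6.3 x 10^-5 = 1.59e-10.
[OH^-] = sqrt(Kb x [C6H5COO-]) = sqrt(1.59e-10 x 0.04982) = 2.81e-6 M.
pOH = 5.55, so pH = 14.00 - 5.55 = 8.45.

8.45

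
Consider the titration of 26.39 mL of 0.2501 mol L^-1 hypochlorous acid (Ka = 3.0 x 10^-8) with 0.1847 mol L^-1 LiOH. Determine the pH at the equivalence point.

n(HClO) = 0.2501 x 0.02639 = 0.006600 mol; V(LiOH) at equivalence = 0.006600/0.1847 = 0.03573 L.
At equivalence all the acid is converted to ClO-; total volume = 0.02639 + 0.03573 = 0.06212 L, so [ClO-] = 0.006600/0.06212 = 0.1062 M.
Kb = Kw/Ka = 1.0e-14 / 3.0 x 10^-8 = 3.33e-7.
[OH^-] = sqrt(Kb x [ClO-]) = sqrt(3.33e-7 x 0.1062) = 0.000188 M.
pOH = 3.73, so pH = 14.00 - 3.73 = 10.27.

10.27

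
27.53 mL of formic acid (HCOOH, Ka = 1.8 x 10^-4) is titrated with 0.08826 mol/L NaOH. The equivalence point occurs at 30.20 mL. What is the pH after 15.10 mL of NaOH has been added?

3.74

15.10 mL is exactly half the equivalence volume (30.20/2), i.e. the half-equivalence point.
There, n(HA) = n(A^-), so pH = pKa = -log(1.8 x 10^-4) = 3.74.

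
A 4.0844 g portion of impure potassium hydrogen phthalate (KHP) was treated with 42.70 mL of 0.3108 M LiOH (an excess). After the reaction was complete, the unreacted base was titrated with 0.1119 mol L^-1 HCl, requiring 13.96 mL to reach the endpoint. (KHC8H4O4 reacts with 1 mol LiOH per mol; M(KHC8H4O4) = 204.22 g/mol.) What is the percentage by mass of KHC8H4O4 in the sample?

58.5%

Total n(LiOH) added = 0.3108 x 0.04270 = 0.01327 mol.
n(HCl) used = 0.1119 x 0.01396 = 0.001562 mol, which equals the excess n(LiOH).
So n(LiOH) consumed by the sample = 0.01327 - 0.001562 = 0.01171 mol.
n(KHC8H4O4) = 0.01171 / 1 = 0.01171 mol.
mass KHC8H4O4 = 0.01171 x 204.22 = 2.391 g, so %KHC8H4O4 = 2.391/4.0844 x 100 = 58.5%.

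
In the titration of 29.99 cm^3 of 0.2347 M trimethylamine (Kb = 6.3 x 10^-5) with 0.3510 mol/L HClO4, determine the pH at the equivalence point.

n((CH3)3N) = 0.2347 x 0.02999 = 0.007039 mol; V(HClO4) at equivalence = 0.007039/0.3510 = 0.02005 L.
At equivalence the base is fully converted to (CH3)3NH+; total volume = 0.05004 L, so [(CH3)3NH+] = 0.007039/0.05004 = 0.1407 M.
Ka((CH3)3NH+) = Kw/Kb = 1.0e-14 / 6.3 x 10^-5 = 1.59e-10.
[H^+] = sqrt(Ka x [(CH3)3NH+]) = sqrt(1.59e-10 x 0.1407) = 4.73e-6 M.
pH = -log(4.73e-6) = 5.33.

5.33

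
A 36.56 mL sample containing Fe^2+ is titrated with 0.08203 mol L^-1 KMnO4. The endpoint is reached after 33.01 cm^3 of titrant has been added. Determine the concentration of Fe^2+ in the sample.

n(KMnO4) = 0.08203 x 0.03301 = 0.002708 mol.
From the balanced equation, 1 mol KMnO4 reacts with 5 mol Fe^2+, so n(Fe^2+) = 0.002708 x 5/1 = 0.01354 mol.
[Fe^2+] = 0.01354 / 0.03656 L = 0.370 M.

0.370 M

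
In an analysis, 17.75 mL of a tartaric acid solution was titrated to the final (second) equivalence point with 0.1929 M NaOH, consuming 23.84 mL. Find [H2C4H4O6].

0.130 M

n(NaOH) = 0.1929 x 0.02384 = 0.004599 mol.
At the final (second) equivalence point, 2 mol OH^- react per mol H2C4H4O6, so n(H2C4H4O6) = 0.004599 / 2 = 0.002299 mol.
[H2C4H4O6] = 0.002299 / 0.01775 L = 0.130 M.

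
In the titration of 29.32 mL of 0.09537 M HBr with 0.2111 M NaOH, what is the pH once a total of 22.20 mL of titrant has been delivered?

12.56

n(acid) = 0.09537 x 0.02932 = 0.002796 mol; n(NaOH) added = 0.2111 x 0.02220 = 0.004686 mol.
Base is in excess by 0.004686 - 0.002796 = 0.001890 mol in a total volume of 0.05152 L.
[OH^-] = 0.001890/0.05152 = 0.03669 M, so pOH = 1.44 and pH = 14.00 - 1.44 = 12.56.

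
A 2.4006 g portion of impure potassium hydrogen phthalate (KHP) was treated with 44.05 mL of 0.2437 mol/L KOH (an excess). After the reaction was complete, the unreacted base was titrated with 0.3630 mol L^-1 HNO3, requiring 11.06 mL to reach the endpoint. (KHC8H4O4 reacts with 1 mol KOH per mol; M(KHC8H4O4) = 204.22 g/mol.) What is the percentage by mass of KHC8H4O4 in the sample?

57.2%

Total n(KOH) added = 0.2437 x 0.04405 = 0.01073 mol.
n(HNO3) used = 0.3630 x 0.01106 = 0.004015 mol, which equals the excess n(KOH).
So n(KOH) consumed by the sample = 0.01073 - 0.004015 = 0.006720 mol.
n(KHC8H4O4) = 0.006720 / 1 = 0.006720 mol.
mass KHC8H4O4 = 0.006720 x 204.22 = 1.372 g, so %KHC8H4O4 = 1.372/2.4006 x 100 = 57.2%.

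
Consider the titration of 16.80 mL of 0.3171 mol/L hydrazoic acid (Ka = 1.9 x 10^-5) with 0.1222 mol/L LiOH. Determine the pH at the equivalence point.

8.83

n(HN3) = 0.3171 x 0.01680 = 0.005327 mol; V(LiOH) at equivalence = 0.005327/0.1222 = 0.04359 L.
At equivalence all the acid is converted to N3-; total volume = 0.01680 + 0.04359 = 0.06039 L, so [N3-] = 0.005327/0.06039 = 0.08821 M.
Kb = Kw/Ka = 1.0e-14 / 1.9 x 10^-5 = 5.26e-10.
[OH^-] = sqrt(Kb x [N3-]) = sqrt(5.26e-10 x 0.08821) = 6.81e-6 M.
pOH = 5.17, so pH = 14.00 - 5.17 = 8.83.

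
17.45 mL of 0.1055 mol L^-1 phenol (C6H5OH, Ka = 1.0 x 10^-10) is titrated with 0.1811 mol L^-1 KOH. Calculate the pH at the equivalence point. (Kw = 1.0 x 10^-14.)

n(C6H5OH) = 0.1055 x 0.01745 = 0.001841 mol; V(KOH) at equivalence = 0.001841/0.1811 = 0.01017 L.
At equivalence all the acid is converted to C6H5O-; total volume = 0.01745 + 0.01017 = 0.02762 L, so [C6H5O-] = 0.001841/0.02762 = 0.06666 M.
Kb = Kw/Ka = 1.0e-14 / 1.0 x 10^-10 = 0.000100.
[OH^-] = sqrt(Kb x [C6H5O-]) = sqrt(0.000100 x 0.06666) = 0.00258 M.
pOH = 2.59, so pH = 14.00 - 2.59 = 11.41.

11.41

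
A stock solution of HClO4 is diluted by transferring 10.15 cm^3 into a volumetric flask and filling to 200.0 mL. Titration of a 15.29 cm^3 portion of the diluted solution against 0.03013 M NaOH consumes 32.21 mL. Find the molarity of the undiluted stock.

n(NaOH) = 0.03013 x 0.03221 = 0.0009705 mol.
n(HClO4) in the aliquot = 0.0009705 mol.
[diluted HClO4] = 0.0009705 / 0.01529 = 0.06347 M.
Dilution factor = 200.0/10.15 = 19.70, so [stock] = 0.06347 x 19.70 = 1.25 M.

1.25 M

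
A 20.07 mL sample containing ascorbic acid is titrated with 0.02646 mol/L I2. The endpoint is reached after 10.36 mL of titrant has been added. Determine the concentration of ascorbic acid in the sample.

n(I2) = 0.02646 x 0.01036 = 0.0002741 mol.
From the balanced equation, 1 mol I2 reacts with 1 mol ascorbic acid, so n(ascorbic acid) = 0.0002741 x 1/1 = 0.0002741 mol.
[ascorbic acid] = 0.0002741 / 0.02007 L = 0.0137 M.

0.0137 M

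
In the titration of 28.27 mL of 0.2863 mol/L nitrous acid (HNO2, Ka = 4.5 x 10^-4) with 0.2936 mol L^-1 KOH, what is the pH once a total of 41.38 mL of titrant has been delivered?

12.77

n(acid) = 0.2863 x 0.02827 = 0.008094 mol; n(KOH) added = 0.2936 x 0.04138 = 0.01215 mol.
Base is in excess by 0.01215 - 0.008094 = 0.004055 mol in a total volume of 0.06965 L.
[OH^-] = 0.004055/0.06965 = 0.05823 M, so pOH = 1.23 and pH = 14.00 - 1.23 = 12.77.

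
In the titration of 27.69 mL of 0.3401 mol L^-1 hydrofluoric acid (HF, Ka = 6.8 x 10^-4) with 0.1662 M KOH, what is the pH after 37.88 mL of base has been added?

3.47

Initial n(HF) = 0.3401 x 0.02769 = 0.009417 mol.
n(KOH) added = 0.1662 x 0.03788 = 0.006296 mol, converting that many moles of HF to F-.
Remaining n(HF) = 0.003122 mol; n(F-) = 0.006296 mol.
By Henderson-Hasselbalch, pH = pKa + log([A^-]/[HA]) = 3.17 + log(0.006296/0.003122) = 3.17 + (+0.30) = 3.47.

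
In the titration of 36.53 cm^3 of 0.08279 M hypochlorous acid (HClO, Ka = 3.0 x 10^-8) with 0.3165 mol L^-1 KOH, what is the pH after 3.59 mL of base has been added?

Initial n(HClO) = 0.08279 x 0.03653 = 0.003024 mol.
n(KOH) added = 0.3165 x 0.003590 = 0.001136 mol, converting that many moles of HClO to ClO-.
Remaining n(HClO) = 0.001888 mol; n(ClO-) = 0.001136 mol.
By Henderson-Hasselbalch, pH = pKa + log([A^-]/[HA]) = 7.52 + log(0.001136/0.001888) = 7.52 + (-0.22) = 7.30.

7.30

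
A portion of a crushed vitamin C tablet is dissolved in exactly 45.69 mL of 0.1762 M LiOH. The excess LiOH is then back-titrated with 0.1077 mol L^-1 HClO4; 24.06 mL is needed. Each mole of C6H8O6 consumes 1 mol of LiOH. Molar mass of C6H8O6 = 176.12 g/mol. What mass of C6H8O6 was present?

0.961 g

Total n(LiOH) added = 0.1762 x 0.04569 = 0.008051 mol.
n(HClO4) used = 0.1077 x 0.02406 = 0.002591 mol, which equals the excess n(LiOH).
So n(LiOH) consumed by the sample = 0.008051 - 0.002591 = 0.005459 mol.
n(C6H8O6) = 0.005459 / 1 = 0.005459 mol.
mass = 0.005459 mol x 176.12 g/mol = 0.961 g.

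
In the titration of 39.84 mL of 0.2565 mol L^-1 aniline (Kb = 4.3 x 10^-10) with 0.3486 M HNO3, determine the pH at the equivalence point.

2.73

n(C6H5NH2) = 0.2565 x 0.03984 = 0.01022 mol; V(HNO3) at equivalence = 0.01022/0.3486 = 0.02931 L.
At equivalence the base is fully converted to C6H5NH3+; total volume = 0.06915 L, so [C6H5NH3+] = 0.01022/0.06915 = 0.1478 M.
Ka(C6H5NH3+) = Kw/Kb = 1.0e-14 / 4.3 x 10^-10 = 2.33e-5.
[H^+] = sqrt(Ka x [C6H5NH3+]) = sqrt(2.33e-5 x 0.1478) = 0.00185 M.
pH = -log(0.00185) = 2.73.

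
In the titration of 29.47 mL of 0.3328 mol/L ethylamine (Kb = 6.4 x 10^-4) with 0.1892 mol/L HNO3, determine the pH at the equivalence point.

n(C2H5NH2) = 0.3328 x 0.02947 = 0.009808 mol; V(HNO3) at equivalence = 0.009808/0.1892 = 0.05184 L.
At equivalence the base is fully converted to C2H5NH3+; total volume = 0.08131 L, so [C2H5NH3+] = 0.009808/0.08131 = 0.1206 M.
Ka(C2H5NH3+) = Kw/Kb = 1.0e-14 / 6.4 x 10^-4 = 1.56e-11.
[H^+] = sqrt(Ka x [C2H5NH3+]) = sqrt(1.56e-11 x 0.1206) = 1.37e-6 M.
pH = -log(1.37e-6) = 5.86.

5.86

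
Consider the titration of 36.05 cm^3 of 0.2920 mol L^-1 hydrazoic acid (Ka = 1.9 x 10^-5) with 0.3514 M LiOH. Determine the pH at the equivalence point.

n(HN3) = 0.2920 x 0.03605 = 0.01053 mol; V(LiOH) at equivalence = 0.01053/0.3514 = 0.02996 L.
At equivalence all the acid is converted to N3-; total volume = 0.03605 + 0.02996 = 0.06601 L, so [N3-] = 0.01053/0.06601 = 0.1595 M.
Kb = Kw/Ka = 1.0e-14 / 1.9 x 10^-5 = 5.26e-10.
[OH^-] = sqrt(Kb x [N3-]) = sqrt(5.26e-10 x 0.1595) = 9.16e-6 M.
pOH = 5.04, so pH = 14.00 - 5.04 = 8.96.

8.96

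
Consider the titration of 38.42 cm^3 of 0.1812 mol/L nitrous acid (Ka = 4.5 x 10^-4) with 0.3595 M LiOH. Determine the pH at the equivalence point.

8.21

n(HNO2) = 0.1812 x 0.03842 = 0.006962 mol; V(LiOH) at equivalence = 0.006962/0.3595 = 0.01936 L.
At equivalence all the acid is converted to NO2-; total volume = 0.03842 + 0.01936 = 0.05778 L, so [NO2-] = 0.006962/0.05778 = 0.1205 M.
Kb = Kw/Ka = 1.0e-14 / 4.5 x 10^-4 = 2.22e-11.
[OH^-] = sqrt(Kb x [NO2-]) = sqrt(2.22e-11 x 0.1205) = 1.64e-6 M.
pOH = 5.79, so pH = 14.00 - 5.79 = 8.21.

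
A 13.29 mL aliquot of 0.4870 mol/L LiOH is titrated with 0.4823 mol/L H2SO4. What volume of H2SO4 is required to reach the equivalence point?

n(LiOH) = 0.4870 mol/L x 0.01329 L = 0.006472 mol.
The neutralisation is 2 LiOH : 1 H2SO4, so n(H2SO4) = 0.006472 x 1/2 = 0.003236 mol.
V(H2SO4) = 0.003236 / 0.4823 = 0.006710 L = 6.71 mL.

6.71 mL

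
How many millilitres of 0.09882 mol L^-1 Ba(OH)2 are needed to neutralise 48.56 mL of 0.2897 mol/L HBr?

71.2 mL

n(HBr) = 0.2897 mol/L x 0.04856 L = 0.01407 mol.
The neutralisation is 2 HBr : 1 Ba(OH)2, so n(Ba(OH)2) = 0.01407 x 1/2 = 0.007034 mol.
V(Ba(OH)2) = 0.007034 / 0.09882 = 0.07118 L = 71.2 mL.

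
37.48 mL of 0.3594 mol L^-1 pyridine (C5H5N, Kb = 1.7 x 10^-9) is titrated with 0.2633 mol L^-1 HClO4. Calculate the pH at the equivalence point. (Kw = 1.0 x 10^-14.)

n(C5H5N) = 0.3594 x 0.03748 = 0.01347 mol; V(HClO4) at equivalence = 0.01347/0.2633 = 0.05116 L.
At equivalence the base is fully converted to C5H5NH+; total volume = 0.08864 L, so [C5H5NH+] = 0.01347/0.08864 = 0.1520 M.
Ka(C5H5NH+) = Kw/Kb = 1.0e-14 / 1.7 x 10^-9 = 5.88e-6.
[H^+] = sqrt(Ka x [C5H5NH+]) = sqrt(5.88e-6 x 0.1520) = 0.000945 M.
pH = -log(0.000945) = 3.02.

3.02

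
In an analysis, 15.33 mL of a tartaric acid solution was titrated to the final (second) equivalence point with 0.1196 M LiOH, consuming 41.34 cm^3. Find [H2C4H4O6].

0.161 M

n(LiOH) = 0.1196 x 0.04134 = 0.004944 mol.
At the final (second) equivalence point, 2 mol OH^- react per mol H2C4H4O6, so n(H2C4H4O6) = 0.004944 / 2 = 0.002472 mol.
[H2C4H4O6] = 0.002472 / 0.01533 L = 0.161 M.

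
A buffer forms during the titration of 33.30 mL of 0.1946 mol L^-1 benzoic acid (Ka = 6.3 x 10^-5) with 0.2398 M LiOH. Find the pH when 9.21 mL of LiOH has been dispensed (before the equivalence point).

3.91

Initial n(C6H5COOH) = 0.1946 x 0.03330 = 0.006480 mol.
n(LiOH) added = 0.2398 x 0.009210 = 0.002209 mol, converting that many moles of C6H5COOH to C6H5COO-.
Remaining n(C6H5COOH) = 0.004272 mol; n(C6H5COO-) = 0.002209 mol.
By Henderson-Hasselbalch, pH = pKa + log([A^-]/[HA]) = 4.20 + log(0.002209/0.004272) = 4.20 + (-0.29) = 3.91.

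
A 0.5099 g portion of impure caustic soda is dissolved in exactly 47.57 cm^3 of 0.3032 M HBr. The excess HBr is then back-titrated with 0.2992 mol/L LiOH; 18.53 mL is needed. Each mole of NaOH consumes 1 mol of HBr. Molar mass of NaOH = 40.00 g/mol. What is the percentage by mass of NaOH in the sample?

Total n(HBr) added = 0.3032 x 0.04757 = 0.01442 mol.
n(LiOH) used = 0.2992 x 0.01853 = 0.005544 mol, which equals the excess n(HBr).
So n(HBr) consumed by the sample = 0.01442 - 0.005544 = 0.008879 mol.
n(NaOH) = 0.008879 / 1 = 0.008879 mol.
mass NaOH = 0.008879 x 40.00 = 0.3552 g, so %NaOH = 0.3552/0.5099 x 100 = 69.7%.

69.7%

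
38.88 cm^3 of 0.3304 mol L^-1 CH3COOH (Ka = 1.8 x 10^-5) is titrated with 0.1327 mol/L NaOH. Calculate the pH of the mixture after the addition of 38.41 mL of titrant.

4.56

Initial n(CH3COOH) = 0.3304 x 0.03888 = 0.01285 mol.
n(NaOH) added = 0.1327 x 0.03841 = 0.005097 mol, converting that many moles of CH3COOH to CH3COO-.
Remaining n(CH3COOH) = 0.007749 mol; n(CH3COO-) = 0.005097 mol.
By Henderson-Hasselbalch, pH = pKa + log([A^-]/[HA]) = 4.74 + log(0.005097/0.007749) = 4.74 + (-0.18) = 4.56.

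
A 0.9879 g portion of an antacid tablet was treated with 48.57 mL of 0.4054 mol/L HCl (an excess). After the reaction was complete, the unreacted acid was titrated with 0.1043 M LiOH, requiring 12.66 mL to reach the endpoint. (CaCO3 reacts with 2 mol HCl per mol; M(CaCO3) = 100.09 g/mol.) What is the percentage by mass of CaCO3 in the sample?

Total n(HCl) added = 0.4054 x 0.04857 = 0.01969 mol.
n(LiOH) used = 0.1043 x 0.01266 = 0.001320 mol, which equals the excess n(HCl).
So n(HCl) consumed by the sample = 0.01969 - 0.001320 = 0.01837 mol.
n(CaCO3) = 0.01837 / 2 = 0.009185 mol.
mass CaCO3 = 0.009185 x 100.09 = 0.9193 g, so %CaCO3 = 0.9193/0.9879 x 100 = 93.1%.

93.1%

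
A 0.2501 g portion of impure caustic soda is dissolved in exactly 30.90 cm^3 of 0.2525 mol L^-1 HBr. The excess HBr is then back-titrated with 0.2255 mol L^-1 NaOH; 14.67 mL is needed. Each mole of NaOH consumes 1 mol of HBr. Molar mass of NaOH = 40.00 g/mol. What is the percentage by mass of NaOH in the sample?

Total n(HBr) added = 0.2525 x 0.03090 = 0.007802 mol.
n(NaOH) used = 0.2255 x 0.01467 = 0.003308 mol, which equals the excess n(HBr).
So n(HBr) consumed by the sample = 0.007802 - 0.003308 = 0.004494 mol.
n(NaOH) = 0.004494 / 1 = 0.004494 mol.
mass NaOH = 0.004494 x 40.00 = 0.1798 g, so %NaOH = 0.1798/0.2501 x 100 = 71.9%.

71.9%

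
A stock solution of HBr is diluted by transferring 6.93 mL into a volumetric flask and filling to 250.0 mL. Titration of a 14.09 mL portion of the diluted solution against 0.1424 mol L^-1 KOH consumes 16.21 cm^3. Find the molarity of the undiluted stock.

5.91 M

n(KOH) = 0.1424 x 0.01621 = 0.002308 mol.
n(HBr) in the aliquot = 0.002308 mol.
[diluted HBr] = 0.002308 / 0.01409 = 0.1638 M.
Dilution factor = 250.0/6.930 = 36.08, so [stock] = 0.1638 x 36.08 = 5.91 M.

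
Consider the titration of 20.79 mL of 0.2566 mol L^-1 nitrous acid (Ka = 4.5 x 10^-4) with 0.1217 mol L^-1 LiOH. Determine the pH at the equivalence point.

n(HNO2) = 0.2566 x 0.02079 = 0.005335 mol; V(LiOH) at equivalence = 0.005335/0.1217 = 0.04383 L.
At equivalence all the acid is converted to NO2-; total volume = 0.02079 + 0.04383 = 0.06462 L, so [NO2-] = 0.005335/0.06462 = 0.08255 M.
Kb = Kw/Ka = 1.0e-14 / 4.5 x 10^-4 = 2.22e-11.
[OH^-] = sqrt(Kb x [NO2-]) = sqrt(2.22e-11 x 0.08255) = 1.35e-6 M.
pOH = 5.87, so pH = 14.00 - 5.87 = 8.13.

8.13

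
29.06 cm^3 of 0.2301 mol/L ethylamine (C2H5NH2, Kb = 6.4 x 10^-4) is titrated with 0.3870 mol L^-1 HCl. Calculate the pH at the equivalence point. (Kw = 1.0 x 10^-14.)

n(C2H5NH2) = 0.2301 x 0.02906 = 0.006687 mol; V(HCl) at equivalence = 0.006687/0.3870 = 0.01728 L.
At equivalence the base is fully converted to C2H5NH3+; total volume = 0.04634 L, so [C2H5NH3+] = 0.006687/0.04634 = 0.1443 M.
Ka(C2H5NH3+) = Kw/Kb = 1.0e-14 / 6.4 x 10^-4 = 1.56e-11.
[H^+] = sqrt(Ka x [C2H5NH3+]) = sqrt(1.56e-11 x 0.1443) = 1.50e-6 M.
pH = -log(1.50e-6) = 5.82.

5.82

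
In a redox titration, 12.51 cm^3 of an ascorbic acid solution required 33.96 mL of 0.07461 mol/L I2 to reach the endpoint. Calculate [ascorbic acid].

0.203 M

n(I2) = 0.07461 x 0.03396 = 0.002534 mol.
From the balanced equation, 1 mol I2 reacts with 1 mol ascorbic acid, so n(ascorbic acid) = 0.002534 x 1/1 = 0.002534 mol.
[ascorbic acid] = 0.002534 / 0.01251 L = 0.203 M.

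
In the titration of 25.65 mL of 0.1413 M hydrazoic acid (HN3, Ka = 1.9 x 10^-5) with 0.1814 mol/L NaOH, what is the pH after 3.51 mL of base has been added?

4.05

Initial n(HN3) = 0.1413 x 0.02565 = 0.003624 mol.
n(NaOH) added = 0.1814 x 0.003510 = 0.0006367 mol, converting that many moles of HN3 to N3-.
Remaining n(HN3) = 0.002988 mol; n(N3-) = 0.0006367 mol.
By Henderson-Hasselbalch, pH = pKa + log([A^-]/[HA]) = 4.72 + log(0.0006367/0.002988) = 4.72 + (-0.67) = 4.05.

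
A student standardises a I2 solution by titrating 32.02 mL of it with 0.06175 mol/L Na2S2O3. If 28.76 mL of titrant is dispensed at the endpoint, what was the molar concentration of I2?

n(Na2S2O3) = 0.06175 x 0.02876 = 0.001776 mol.
From the balanced equation, 2 mol Na2S2O3 reacts with 1 mol I2, so n(I2) = 0.001776 x 1/2 = 0.0008880 mol.
[I2] = 0.0008880 / 0.03202 L = 0.0277 M.

0.0277 M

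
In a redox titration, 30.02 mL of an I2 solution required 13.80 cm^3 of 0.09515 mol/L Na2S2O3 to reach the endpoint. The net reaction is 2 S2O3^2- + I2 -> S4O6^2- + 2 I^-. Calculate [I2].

0.0219 M

n(Na2S2O3) = 0.09515 x 0.01380 = 0.001313 mol.
From the balanced equation, 2 mol Na2S2O3 reacts with 1 mol I2, so n(I2) = 0.001313 x 1/2 = 0.0006565 mol.
[I2] = 0.0006565 / 0.03002 L = 0.0219 M.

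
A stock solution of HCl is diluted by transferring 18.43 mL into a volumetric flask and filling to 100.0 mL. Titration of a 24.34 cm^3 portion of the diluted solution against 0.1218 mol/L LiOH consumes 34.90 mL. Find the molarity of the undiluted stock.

0.948 M

n(LiOH) = 0.1218 x 0.03490 = 0.004251 mol.
n(HCl) in the aliquot = 0.004251 mol.
[diluted HCl] = 0.004251 / 0.02434 = 0.1746 M.
Dilution factor = 100.0/18.43 = 5.426, so [stock] = 0.1746 x 5.426 = 0.948 M.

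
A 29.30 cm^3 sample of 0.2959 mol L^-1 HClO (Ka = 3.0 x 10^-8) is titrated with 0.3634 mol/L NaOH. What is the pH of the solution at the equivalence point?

10.37

n(HClO) = 0.2959 x 0.02930 = 0.008670 mol; V(NaOH) at equivalence = 0.008670/0.3634 = 0.02386 L.
At equivalence all the acid is converted to ClO-; total volume = 0.02930 + 0.02386 = 0.05316 L, so [ClO-] = 0.008670/0.05316 = 0.1631 M.
Kb = Kw/Ka = 1.0e-14 / 3.0 x 10^-8 = 3.33e-7.
[OH^-] = sqrt(Kb x [ClO-]) = sqrt(3.33e-7 x 0.1631) = 0.000233 M.
pOH = 3.63, so pH = 14.00 - 3.63 = 10.37.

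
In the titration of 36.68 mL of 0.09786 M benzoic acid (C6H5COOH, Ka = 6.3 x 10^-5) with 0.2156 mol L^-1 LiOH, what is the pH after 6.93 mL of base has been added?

4.05

Initial n(C6H5COOH) = 0.09786 x 0.03668 = 0.003590 mol.
n(LiOH) added = 0.2156 x 0.006930 = 0.001494 mol, converting that many moles of C6H5COOH to C6H5COO-.
Remaining n(C6H5COOH) = 0.002095 mol; n(C6H5COO-) = 0.001494 mol.
By Henderson-Hasselbalch, pH = pKa + log([A^-]/[HA]) = 4.20 + log(0.001494/0.002095) = 4.20 + (-0.15) = 4.05.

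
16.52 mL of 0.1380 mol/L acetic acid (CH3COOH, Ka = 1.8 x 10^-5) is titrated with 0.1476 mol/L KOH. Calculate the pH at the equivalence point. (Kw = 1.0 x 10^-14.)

8.80

n(CH3COOH) = 0.1380 x 0.01652 = 0.002280 mol; V(KOH) at equivalence = 0.002280/0.1476 = 0.01545 L.
At equivalence all the acid is converted to CH3COO-; total volume = 0.01652 + 0.01545 = 0.03197 L, so [CH3COO-] = 0.002280/0.03197 = 0.07132 M.
Kb = Kw/Ka = 1.0e-14 / 1.8 x 10^-5 = 5.56e-10.
[OH^-] = sqrt(Kb x [CH3COO-]) = sqrt(5.56e-10 x 0.07132) = 6.29e-6 M.
pOH = 5.20, so pH = 14.00 - 5.20 = 8.80.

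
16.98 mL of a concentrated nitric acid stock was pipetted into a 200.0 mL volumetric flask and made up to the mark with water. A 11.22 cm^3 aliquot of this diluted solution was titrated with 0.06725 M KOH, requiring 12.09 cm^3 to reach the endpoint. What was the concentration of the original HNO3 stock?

n(KOH) = 0.06725 x 0.01209 = 0.0008131 mol.
n(HNO3) in the aliquot = 0.0008131 mol.
[diluted HNO3] = 0.0008131 / 0.01122 = 0.07246 M.
Dilution factor = 200.0/16.98 = 11.78, so [stock] = 0.07246 x 11.78 = 0.854 M.

0.854 M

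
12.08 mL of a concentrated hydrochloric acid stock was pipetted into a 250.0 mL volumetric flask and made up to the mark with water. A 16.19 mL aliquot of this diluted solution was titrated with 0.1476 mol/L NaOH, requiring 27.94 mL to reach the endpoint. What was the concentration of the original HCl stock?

5.27 M

n(NaOH) = 0.1476 x 0.02794 = 0.004124 mol.
n(HCl) in the aliquot = 0.004124 mol.
[diluted HCl] = 0.004124 / 0.01619 = 0.2547 M.
Dilution factor = 250.0/12.08 = 20.70, so [stock] = 0.2547 x 20.70 = 5.27 M.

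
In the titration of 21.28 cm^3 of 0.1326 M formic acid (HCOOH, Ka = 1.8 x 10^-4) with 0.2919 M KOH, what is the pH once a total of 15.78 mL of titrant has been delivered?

12.68

n(acid) = 0.1326 x 0.02128 = 0.002822 mol; n(KOH) added = 0.2919 x 0.01578 = 0.004606 mol.
Base is in excess by 0.004606 - 0.002822 = 0.001784 mol in a total volume of 0.03706 L.
[OH^-] = 0.001784/0.03706 = 0.04815 M, so pOH = 1.32 and pH = 14.00 - 1.32 = 12.68.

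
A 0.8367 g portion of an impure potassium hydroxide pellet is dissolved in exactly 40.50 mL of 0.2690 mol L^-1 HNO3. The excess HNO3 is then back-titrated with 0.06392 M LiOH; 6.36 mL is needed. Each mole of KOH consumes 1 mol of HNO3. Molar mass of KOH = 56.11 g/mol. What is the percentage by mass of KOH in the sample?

Total n(HNO3) added = 0.2690 x 0.04050 = 0.01089 mol.
n(LiOH) used = 0.06392 x 0.006360 = 0.0004065 mol, which equals the excess n(HNO3).
So n(HNO3) consumed by the sample = 0.01089 - 0.0004065 = 0.01049 mol.
n(KOH) = 0.01049 / 1 = 0.01049 mol.
mass KOH = 0.01049 x 56.11 = 0.5885 g, so %KOH = 0.5885/0.8367 x 100 = 70.3%.

70.3%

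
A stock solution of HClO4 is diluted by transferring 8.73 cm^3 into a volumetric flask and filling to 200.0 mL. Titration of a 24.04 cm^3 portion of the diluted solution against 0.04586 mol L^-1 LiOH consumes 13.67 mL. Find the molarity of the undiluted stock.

0.597 M

n(LiOH) = 0.04586 x 0.01367 = 0.0006269 mol.
n(HClO4) in the aliquot = 0.0006269 mol.
[diluted HClO4] = 0.0006269 / 0.02404 = 0.02608 M.
Dilution factor = 200.0/8.730 = 22.91, so [stock] = 0.02608 x 22.91 = 0.597 M.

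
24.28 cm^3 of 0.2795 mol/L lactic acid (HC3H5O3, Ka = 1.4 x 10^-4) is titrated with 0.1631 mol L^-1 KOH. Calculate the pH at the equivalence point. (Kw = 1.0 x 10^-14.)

n(HC3H5O3) = 0.2795 x 0.02428 = 0.006786 mol; V(KOH) at equivalence = 0.006786/0.1631 = 0.04161 L.
At equivalence all the acid is converted to C3H5O3-; total volume = 0.02428 + 0.04161 = 0.06589 L, so [C3H5O3-] = 0.006786/0.06589 = 0.1030 M.
Kb = Kw/Ka = 1.0e-14 / 1.4 x 10^-4 = 7.14e-11.
[OH^-] = sqrt(Kb x [C3H5O3-]) = sqrt(7.14e-11 x 0.1030) = 2.71e-6 M.
pOH = 5.57, so pH = 14.00 - 5.57 = 8.43.

8.43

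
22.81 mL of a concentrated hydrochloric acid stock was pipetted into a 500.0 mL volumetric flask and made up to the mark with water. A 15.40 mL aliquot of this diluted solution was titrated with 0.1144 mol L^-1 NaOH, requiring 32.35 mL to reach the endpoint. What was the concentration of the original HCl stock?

5.27 M

n(NaOH) = 0.1144 x 0.03235 = 0.003701 mol.
n(HCl) in the aliquot = 0.003701 mol.
[diluted HCl] = 0.003701 / 0.01540 = 0.2403 M.
Dilution factor = 500.0/22.81 = 21.92, so [stock] = 0.2403 x 21.92 = 5.27 M.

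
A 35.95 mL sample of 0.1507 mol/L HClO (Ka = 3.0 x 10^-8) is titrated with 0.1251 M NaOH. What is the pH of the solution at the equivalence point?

10.18

n(HClO) = 0.1507 x 0.03595 = 0.005418 mol; V(NaOH) at equivalence = 0.005418/0.1251 = 0.04331 L.
At equivalence all the acid is converted to ClO-; total volume = 0.03595 + 0.04331 = 0.07926 L, so [ClO-] = 0.005418/0.07926 = 0.06836 M.
Kb = Kw/Ka = 1.0e-14 / 3.0 x 10^-8 = 3.33e-7.
[OH^-] = sqrt(Kb x [ClO-]) = sqrt(3.33e-7 x 0.06836) = 0.000151 M.
pOH = 3.82, so pH = 14.00 - 3.82 = 10.18.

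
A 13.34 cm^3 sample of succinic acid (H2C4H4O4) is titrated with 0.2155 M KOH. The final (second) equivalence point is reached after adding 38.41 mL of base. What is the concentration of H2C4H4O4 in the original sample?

0.310 M

n(KOH) = 0.2155 x 0.03841 = 0.008277 mol.
At the final (second) equivalence point, 2 mol OH^- react per mol H2C4H4O4, so n(H2C4H4O4) = 0.008277 / 2 = 0.004139 mol.
[H2C4H4O4] = 0.004139 / 0.01334 L = 0.310 M.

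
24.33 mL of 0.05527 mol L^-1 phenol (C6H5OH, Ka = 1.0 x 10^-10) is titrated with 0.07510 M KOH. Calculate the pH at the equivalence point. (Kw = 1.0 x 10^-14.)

n(C6H5OH) = 0.05527 x 0.02433 = 0.001345 mol; V(KOH) at equivalence = 0.001345/0.07510 = 0.01791 L.
At equivalence all the acid is converted to C6H5O-; total volume = 0.02433 + 0.01791 = 0.04224 L, so [C6H5O-] = 0.001345/0.04224 = 0.03184 M.
Kb = Kw/Ka = 1.0e-14 / 1.0 x 10^-10 = 0.000100.
[OH^-] = sqrt(Kb x [C6H5O-]) = sqrt(0.000100 x 0.03184) = 0.00178 M.
pOH = 2.75, so pH = 14.00 - 2.75 = 11.25.

11.25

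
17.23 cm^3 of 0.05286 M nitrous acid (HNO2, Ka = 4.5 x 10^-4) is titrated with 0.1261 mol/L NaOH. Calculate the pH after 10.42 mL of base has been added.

12.16

n(acid) = 0.05286 x 0.01723 = 0.0009108 mol; n(NaOH) added = 0.1261 x 0.01042 = 0.001314 mol.
Base is in excess by 0.001314 - 0.0009108 = 0.0004032 mol in a total volume of 0.02765 L.
[OH^-] = 0.0004032/0.02765 = 0.01458 M, so pOH = 1.84 and pH = 14.00 - 1.84 = 12.16.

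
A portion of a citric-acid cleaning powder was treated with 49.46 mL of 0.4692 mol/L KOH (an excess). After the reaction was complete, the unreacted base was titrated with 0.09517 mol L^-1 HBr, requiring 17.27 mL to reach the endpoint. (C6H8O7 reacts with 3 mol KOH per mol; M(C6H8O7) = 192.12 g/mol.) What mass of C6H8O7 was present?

Total n(KOH) added = 0.4692 x 0.04946 = 0.02321 mol.
n(HBr) used = 0.09517 x 0.01727 = 0.001644 mol, which equals the excess n(KOH).
So n(KOH) consumed by the sample = 0.02321 - 0.001644 = 0.02156 mol.
n(C6H8O7) = 0.02156 / 3 = 0.007188 mol.
mass = 0.007188 mol x 192.12 g/mol = 1.38 g.

1.38 g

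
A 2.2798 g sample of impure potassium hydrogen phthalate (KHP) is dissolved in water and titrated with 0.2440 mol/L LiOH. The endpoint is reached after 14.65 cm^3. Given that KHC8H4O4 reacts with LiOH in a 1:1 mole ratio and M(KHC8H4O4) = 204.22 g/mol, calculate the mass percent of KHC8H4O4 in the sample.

32.0%

n(LiOH) = 0.2440 x 0.01465 = 0.003575 mol.
n(KHC8H4O4) = 0.003575 / 1 = 0.003575 mol.
mass of KHC8H4O4 = 0.003575 x 204.22 = 0.7300 g.
% purity = 0.7300 / 2.2798 x 100 = 32.0%.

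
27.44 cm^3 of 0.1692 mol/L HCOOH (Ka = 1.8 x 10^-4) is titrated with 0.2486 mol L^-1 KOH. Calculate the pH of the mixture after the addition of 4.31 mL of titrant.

3.22

Initial n(HCOOH) = 0.1692 x 0.02744 = 0.004643 mol.
n(KOH) added = 0.2486 x 0.004310 = 0.001071 mol, converting that many moles of HCOOH to HCOO-.
Remaining n(HCOOH) = 0.003571 mol; n(HCOO-) = 0.001071 mol.
By Henderson-Hasselbalch, pH = pKa + log([A^-]/[HA]) = 3.74 + log(0.001071/0.003571) = 3.74 + (-0.52) = 3.22.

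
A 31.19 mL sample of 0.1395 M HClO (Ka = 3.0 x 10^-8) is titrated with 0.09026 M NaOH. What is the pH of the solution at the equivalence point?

n(HClO) = 0.1395 x 0.03119 = 0.004351 mol; V(NaOH) at equivalence = 0.004351/0.09026 = 0.04821 L.
At equivalence all the acid is converted to ClO-; total volume = 0.03119 + 0.04821 = 0.07940 L, so [ClO-] = 0.004351/0.07940 = 0.05480 M.
Kb = Kw/Ka = 1.0e-14 / 3.0 x 10^-8 = 3.33e-7.
[OH^-] = sqrt(Kb x [ClO-]) = sqrt(3.33e-7 x 0.05480) = 0.000135 M.
pOH = 3.87, so pH = 14.00 - 3.87 = 10.13.

10.13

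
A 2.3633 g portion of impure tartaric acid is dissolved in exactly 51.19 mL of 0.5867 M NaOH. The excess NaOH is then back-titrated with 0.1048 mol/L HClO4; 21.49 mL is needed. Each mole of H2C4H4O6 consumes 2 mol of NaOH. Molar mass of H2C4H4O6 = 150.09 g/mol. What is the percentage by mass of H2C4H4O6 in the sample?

88.2%

Total n(NaOH) added = 0.5867 x 0.05119 = 0.03003 mol.
n(HClO4) used = 0.1048 x 0.02149 = 0.002252 mol, which equals the excess n(NaOH).
So n(NaOH) consumed by the sample = 0.03003 - 0.002252 = 0.02778 mol.
n(H2C4H4O6) = 0.02778 / 2 = 0.01389 mol.
mass H2C4H4O6 = 0.01389 x 150.09 = 2.085 g, so %H2C4H4O6 = 2.085/2.3633 x 100 = 88.2%.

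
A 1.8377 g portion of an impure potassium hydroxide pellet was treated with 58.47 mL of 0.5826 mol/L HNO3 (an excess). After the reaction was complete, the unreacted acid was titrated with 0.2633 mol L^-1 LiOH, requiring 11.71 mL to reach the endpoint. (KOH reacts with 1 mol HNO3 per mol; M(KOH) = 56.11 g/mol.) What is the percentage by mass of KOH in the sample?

94.6%

Total n(HNO3) added = 0.5826 x 0.05847 = 0.03406 mol.
n(LiOH) used = 0.2633 x 0.01171 = 0.003083 mol, which equals the excess n(HNO3).
So n(HNO3) consumed by the sample = 0.03406 - 0.003083 = 0.03098 mol.
n(KOH) = 0.03098 / 1 = 0.03098 mol.
mass KOH = 0.03098 x 56.11 = 1.738 g, so %KOH = 1.738/1.8377 x 100 = 94.6%.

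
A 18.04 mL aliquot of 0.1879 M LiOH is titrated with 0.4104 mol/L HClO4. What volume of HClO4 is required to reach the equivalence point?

n(LiOH) = 0.1879 mol/L x 0.01804 L = 0.003390 mol.
At equivalence n(HClO4) = n(LiOH) = 0.003390 mol.
V(HClO4) = 0.003390 / 0.4104 = 0.008260 L = 8.26 mL.

8.26 mL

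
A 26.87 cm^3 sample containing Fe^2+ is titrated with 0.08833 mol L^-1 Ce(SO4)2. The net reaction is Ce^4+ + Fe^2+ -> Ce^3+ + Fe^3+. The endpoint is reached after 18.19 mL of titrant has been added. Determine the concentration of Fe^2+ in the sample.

n(Ce(SO4)2) = 0.08833 x 0.01819 = 0.001607 mol.
From the balanced equation, 1 mol Ce(SO4)2 reacts with 1 mol Fe^2+, so n(Fe^2+) = 0.001607 x 1/1 = 0.001607 mol.
[Fe^2+] = 0.001607 / 0.02687 L = 0.0598 M.

0.0598 M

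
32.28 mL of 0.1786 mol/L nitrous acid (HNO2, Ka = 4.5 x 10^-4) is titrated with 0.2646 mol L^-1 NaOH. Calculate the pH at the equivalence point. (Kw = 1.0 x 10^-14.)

n(HNO2) = 0.1786 x 0.03228 = 0.005765 mol; V(NaOH) at equivalence = 0.005765/0.2646 = 0.02179 L.
At equivalence all the acid is converted to NO2-; total volume = 0.03228 + 0.02179 = 0.05407 L, so [NO2-] = 0.005765/0.05407 = 0.1066 M.
Kb = Kw/Ka = 1.0e-14 / 4.5 x 10^-4 = 2.22e-11.
[OH^-] = sqrt(Kb x [NO2-]) = sqrt(2.22e-11 x 0.1066) = 1.54e-6 M.
pOH = 5.81, so pH = 14.00 - 5.81 = 8.19.

8.19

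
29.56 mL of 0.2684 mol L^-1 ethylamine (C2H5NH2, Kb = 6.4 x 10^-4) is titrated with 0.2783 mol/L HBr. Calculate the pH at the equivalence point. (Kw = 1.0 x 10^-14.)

5.84

n(C2H5NH2) = 0.2684 x 0.02956 = 0.007934 mol; V(HBr) at equivalence = 0.007934/0.2783 = 0.02851 L.
At equivalence the base is fully converted to C2H5NH3+; total volume = 0.05807 L, so [C2H5NH3+] = 0.007934/0.05807 = 0.1366 M.
Ka(C2H5NH3+) = Kw/Kb = 1.0e-14 / 6.4 x 10^-4 = 1.56e-11.
[H^+] = sqrt(Ka x [C2H5NH3+]) = sqrt(1.56e-11 x 0.1366) = 1.46e-6 M.
pH = -log(1.46e-6) = 5.84.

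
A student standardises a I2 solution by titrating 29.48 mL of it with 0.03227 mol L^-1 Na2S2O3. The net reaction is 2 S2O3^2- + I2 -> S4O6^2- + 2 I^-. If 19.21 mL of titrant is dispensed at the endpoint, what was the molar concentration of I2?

n(Na2S2O3) = 0.03227 x 0.01921 = 0.0006199 mol.
From the balanced equation, 2 mol Na2S2O3 reacts with 1 mol I2, so n(I2) = 0.0006199 x 1/2 = 0.0003100 mol.
[I2] = 0.0003100 / 0.02948 L = 0.0105 M.

0.0105 M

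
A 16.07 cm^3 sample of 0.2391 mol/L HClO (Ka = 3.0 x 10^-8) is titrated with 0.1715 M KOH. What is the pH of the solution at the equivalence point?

10.26

n(HClO) = 0.2391 x 0.01607 = 0.003842 mol; V(KOH) at equivalence = 0.003842/0.1715 = 0.02240 L.
At equivalence all the acid is converted to ClO-; total volume = 0.01607 + 0.02240 = 0.03847 L, so [ClO-] = 0.003842/0.03847 = 0.09987 M.
Kb = Kw/Ka = 1.0e-14 / 3.0 x 10^-8 = 3.33e-7.
[OH^-] = sqrt(Kb x [ClO-]) = sqrt(3.33e-7 x 0.09987) = 0.000182 M.
pOH = 3.74, so pH = 14.00 - 3.74 = 10.26.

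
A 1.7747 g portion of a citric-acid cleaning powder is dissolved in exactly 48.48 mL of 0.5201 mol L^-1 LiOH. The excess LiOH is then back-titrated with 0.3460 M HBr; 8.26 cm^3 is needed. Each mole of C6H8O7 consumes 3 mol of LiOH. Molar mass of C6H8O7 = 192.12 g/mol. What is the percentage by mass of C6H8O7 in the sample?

Total n(LiOH) added = 0.5201 x 0.04848 = 0.02521 mol.
n(HBr) used = 0.3460 x 0.008260 = 0.002858 mol, which equals the excess n(LiOH).
So n(LiOH) consumed by the sample = 0.02521 - 0.002858 = 0.02236 mol.
n(C6H8O7) = 0.02236 / 3 = 0.007452 mol.
mass C6H8O7 = 0.007452 x 192.12 = 1.432 g, so %C6H8O7 = 1.432/1.7747 x 100 = 80.7%.

80.7%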